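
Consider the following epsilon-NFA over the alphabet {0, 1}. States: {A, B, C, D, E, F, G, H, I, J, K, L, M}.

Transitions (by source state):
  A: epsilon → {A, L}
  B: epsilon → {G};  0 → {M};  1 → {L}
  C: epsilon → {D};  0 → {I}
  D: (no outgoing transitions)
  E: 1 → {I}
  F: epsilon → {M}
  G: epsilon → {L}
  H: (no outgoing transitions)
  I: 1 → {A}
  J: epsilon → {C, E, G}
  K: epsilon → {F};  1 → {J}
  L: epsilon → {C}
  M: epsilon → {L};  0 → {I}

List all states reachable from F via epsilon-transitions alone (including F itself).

Start with {F}.
From F via epsilon: add M.
From M via epsilon: add L.
From L via epsilon: add C.
From C via epsilon: add D.
No new states can be added; the closed set is {C, D, F, L, M}.

{C, D, F, L, M}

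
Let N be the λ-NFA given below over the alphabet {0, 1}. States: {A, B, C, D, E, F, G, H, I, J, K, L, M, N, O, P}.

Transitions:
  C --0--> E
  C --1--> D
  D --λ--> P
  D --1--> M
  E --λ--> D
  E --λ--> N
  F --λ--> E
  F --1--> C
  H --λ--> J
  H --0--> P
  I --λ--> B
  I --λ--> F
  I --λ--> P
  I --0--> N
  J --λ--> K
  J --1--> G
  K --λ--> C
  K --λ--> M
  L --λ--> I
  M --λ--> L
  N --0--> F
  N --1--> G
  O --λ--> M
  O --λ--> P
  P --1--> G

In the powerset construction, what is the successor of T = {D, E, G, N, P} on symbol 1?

{B, D, E, F, G, I, L, M, N, P}

D on 1 → {M}.
N on 1 → {G}.
P on 1 → {G}.
No 1-transition from E, G.
Union after reading 1: {G, M}.
Now take the λ-closure:
From M via λ: add L.
From L via λ: add I.
From I via λ: add B, F, P.
From F via λ: add E.
From E via λ: add D, N.
No new states can be added; the closed set is {B, D, E, F, G, I, L, M, N, P}.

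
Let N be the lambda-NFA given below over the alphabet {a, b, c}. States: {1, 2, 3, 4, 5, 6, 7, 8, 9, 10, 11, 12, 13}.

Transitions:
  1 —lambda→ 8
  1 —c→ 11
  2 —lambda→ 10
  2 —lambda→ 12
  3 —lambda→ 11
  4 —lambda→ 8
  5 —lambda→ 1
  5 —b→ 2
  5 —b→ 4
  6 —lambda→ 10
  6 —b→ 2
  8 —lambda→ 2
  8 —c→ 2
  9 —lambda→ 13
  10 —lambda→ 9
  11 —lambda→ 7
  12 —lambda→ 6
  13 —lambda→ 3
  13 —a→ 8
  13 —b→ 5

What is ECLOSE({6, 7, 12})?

{3, 6, 7, 9, 10, 11, 12, 13}

Start with {6, 7, 12}.
From 6 via lambda: add 10.
From 10 via lambda: add 9.
From 9 via lambda: add 13.
From 13 via lambda: add 3.
From 3 via lambda: add 11.
No new states can be added; the closed set is {3, 6, 7, 9, 10, 11, 12, 13}.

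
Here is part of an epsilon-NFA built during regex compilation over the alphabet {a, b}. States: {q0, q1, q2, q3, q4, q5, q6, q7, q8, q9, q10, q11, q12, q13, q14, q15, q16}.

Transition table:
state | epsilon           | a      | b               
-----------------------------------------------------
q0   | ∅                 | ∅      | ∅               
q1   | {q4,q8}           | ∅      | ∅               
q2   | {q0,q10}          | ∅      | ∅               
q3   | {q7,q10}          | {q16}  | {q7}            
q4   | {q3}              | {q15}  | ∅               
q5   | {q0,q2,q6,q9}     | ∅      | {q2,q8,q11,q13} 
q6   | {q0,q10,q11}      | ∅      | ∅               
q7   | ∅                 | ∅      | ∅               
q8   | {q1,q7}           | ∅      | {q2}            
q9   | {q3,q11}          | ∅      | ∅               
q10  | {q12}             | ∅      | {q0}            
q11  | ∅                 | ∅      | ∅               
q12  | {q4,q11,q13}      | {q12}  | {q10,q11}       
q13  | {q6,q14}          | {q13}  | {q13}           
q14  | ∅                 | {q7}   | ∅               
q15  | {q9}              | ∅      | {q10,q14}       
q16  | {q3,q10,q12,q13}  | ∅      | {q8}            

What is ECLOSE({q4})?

Start with {q4}.
From q4 via epsilon: add q3.
From q3 via epsilon: add q7, q10.
From q10 via epsilon: add q12.
From q12 via epsilon: add q11, q13.
From q13 via epsilon: add q6, q14.
From q6 via epsilon: add q0.
No new states can be added; the closed set is {q0, q3, q4, q6, q7, q10, q11, q12, q13, q14}.

{q0, q3, q4, q6, q7, q10, q11, q12, q13, q14}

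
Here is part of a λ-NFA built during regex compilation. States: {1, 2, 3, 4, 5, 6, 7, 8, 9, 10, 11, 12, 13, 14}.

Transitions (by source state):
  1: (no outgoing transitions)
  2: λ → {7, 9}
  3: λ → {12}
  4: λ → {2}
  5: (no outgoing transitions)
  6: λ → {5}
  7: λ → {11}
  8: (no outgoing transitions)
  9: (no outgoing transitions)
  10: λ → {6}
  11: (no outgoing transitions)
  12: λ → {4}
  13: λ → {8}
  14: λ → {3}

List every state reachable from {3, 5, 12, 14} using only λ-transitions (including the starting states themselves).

{2, 3, 4, 5, 7, 9, 11, 12, 14}

Start with {3, 5, 12, 14}.
From 12 via λ: add 4.
From 4 via λ: add 2.
From 2 via λ: add 7, 9.
From 7 via λ: add 11.
No new states can be added; the closed set is {2, 3, 4, 5, 7, 9, 11, 12, 14}.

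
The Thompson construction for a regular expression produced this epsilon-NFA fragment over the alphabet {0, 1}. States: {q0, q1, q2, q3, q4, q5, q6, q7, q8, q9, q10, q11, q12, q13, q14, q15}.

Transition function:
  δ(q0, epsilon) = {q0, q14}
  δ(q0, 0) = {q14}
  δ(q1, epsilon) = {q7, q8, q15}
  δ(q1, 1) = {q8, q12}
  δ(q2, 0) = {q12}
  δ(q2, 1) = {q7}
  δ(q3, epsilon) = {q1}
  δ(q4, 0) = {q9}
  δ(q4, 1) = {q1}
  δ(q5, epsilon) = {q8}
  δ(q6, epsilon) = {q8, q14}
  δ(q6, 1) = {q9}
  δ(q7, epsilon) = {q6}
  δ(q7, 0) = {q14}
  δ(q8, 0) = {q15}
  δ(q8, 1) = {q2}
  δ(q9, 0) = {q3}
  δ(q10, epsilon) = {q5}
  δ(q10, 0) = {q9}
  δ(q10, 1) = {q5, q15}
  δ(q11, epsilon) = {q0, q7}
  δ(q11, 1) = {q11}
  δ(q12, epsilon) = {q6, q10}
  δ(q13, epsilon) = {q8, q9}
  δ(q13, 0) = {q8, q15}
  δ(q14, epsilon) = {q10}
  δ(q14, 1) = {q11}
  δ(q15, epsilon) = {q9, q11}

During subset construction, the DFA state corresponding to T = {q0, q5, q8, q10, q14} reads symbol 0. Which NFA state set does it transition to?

q0 on 0 → {q14}.
q8 on 0 → {q15}.
q10 on 0 → {q9}.
No 0-transition from q5, q14.
Union after reading 0: {q9, q14, q15}.
Now take the epsilon-closure:
From q14 via epsilon: add q10.
From q15 via epsilon: add q11.
From q10 via epsilon: add q5.
From q11 via epsilon: add q0, q7.
From q5 via epsilon: add q8.
From q7 via epsilon: add q6.
No new states can be added; the closed set is {q0, q5, q6, q7, q8, q9, q10, q11, q14, q15}.

{q0, q5, q6, q7, q8, q9, q10, q11, q14, q15}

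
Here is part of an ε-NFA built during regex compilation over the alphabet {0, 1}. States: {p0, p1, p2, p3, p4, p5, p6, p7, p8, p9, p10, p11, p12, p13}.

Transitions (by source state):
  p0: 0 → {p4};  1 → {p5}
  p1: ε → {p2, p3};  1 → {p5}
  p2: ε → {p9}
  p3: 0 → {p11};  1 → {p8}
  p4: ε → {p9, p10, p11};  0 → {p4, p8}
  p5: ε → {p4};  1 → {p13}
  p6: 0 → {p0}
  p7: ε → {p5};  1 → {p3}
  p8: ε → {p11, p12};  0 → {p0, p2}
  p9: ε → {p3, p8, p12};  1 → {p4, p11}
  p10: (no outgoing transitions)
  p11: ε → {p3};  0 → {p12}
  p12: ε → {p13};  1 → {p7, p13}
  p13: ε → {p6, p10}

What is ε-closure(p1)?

Start with {p1}.
From p1 via ε: add p2, p3.
From p2 via ε: add p9.
From p9 via ε: add p8, p12.
From p8 via ε: add p11.
From p12 via ε: add p13.
From p13 via ε: add p6, p10.
No new states can be added; the closed set is {p1, p2, p3, p6, p8, p9, p10, p11, p12, p13}.

{p1, p2, p3, p6, p8, p9, p10, p11, p12, p13}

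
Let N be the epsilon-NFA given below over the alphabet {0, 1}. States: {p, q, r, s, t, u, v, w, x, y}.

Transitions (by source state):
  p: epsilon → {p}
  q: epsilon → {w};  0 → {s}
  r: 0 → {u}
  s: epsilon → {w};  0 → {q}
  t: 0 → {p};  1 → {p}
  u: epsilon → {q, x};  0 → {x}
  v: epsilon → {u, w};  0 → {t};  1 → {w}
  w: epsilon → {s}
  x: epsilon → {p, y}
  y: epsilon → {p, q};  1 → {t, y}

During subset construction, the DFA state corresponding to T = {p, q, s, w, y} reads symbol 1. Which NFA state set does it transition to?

y on 1 → {t, y}.
No 1-transition from p, q, s, w.
Union after reading 1: {t, y}.
Now take the epsilon-closure:
From y via epsilon: add p, q.
From q via epsilon: add w.
From w via epsilon: add s.
No new states can be added; the closed set is {p, q, s, t, w, y}.

{p, q, s, t, w, y}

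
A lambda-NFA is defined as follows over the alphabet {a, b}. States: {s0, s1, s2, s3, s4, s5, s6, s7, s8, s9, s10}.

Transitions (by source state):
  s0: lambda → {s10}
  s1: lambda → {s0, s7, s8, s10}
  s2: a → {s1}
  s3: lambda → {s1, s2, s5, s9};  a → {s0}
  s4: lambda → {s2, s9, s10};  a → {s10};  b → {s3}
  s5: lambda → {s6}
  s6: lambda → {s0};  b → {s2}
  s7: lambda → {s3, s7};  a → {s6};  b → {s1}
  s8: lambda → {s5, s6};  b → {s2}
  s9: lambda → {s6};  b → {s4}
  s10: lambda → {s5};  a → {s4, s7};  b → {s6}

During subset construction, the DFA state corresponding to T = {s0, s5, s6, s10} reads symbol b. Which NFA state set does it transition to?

s6 on b → {s2}.
s10 on b → {s6}.
No b-transition from s0, s5.
Union after reading b: {s2, s6}.
Now take the lambda-closure:
From s6 via lambda: add s0.
From s0 via lambda: add s10.
From s10 via lambda: add s5.
No new states can be added; the closed set is {s0, s2, s5, s6, s10}.

{s0, s2, s5, s6, s10}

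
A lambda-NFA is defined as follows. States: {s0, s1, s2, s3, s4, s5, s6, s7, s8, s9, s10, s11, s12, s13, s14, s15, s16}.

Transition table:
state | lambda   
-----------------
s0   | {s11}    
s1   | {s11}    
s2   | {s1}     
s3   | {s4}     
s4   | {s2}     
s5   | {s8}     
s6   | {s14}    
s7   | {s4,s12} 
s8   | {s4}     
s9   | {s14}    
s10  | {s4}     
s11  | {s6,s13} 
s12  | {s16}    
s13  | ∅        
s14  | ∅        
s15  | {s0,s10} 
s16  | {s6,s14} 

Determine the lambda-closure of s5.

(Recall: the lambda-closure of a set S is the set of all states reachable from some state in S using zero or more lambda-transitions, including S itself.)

{s1, s2, s4, s5, s6, s8, s11, s13, s14}

Start with {s5}.
From s5 via lambda: add s8.
From s8 via lambda: add s4.
From s4 via lambda: add s2.
From s2 via lambda: add s1.
From s1 via lambda: add s11.
From s11 via lambda: add s6, s13.
From s6 via lambda: add s14.
No new states can be added; the closed set is {s1, s2, s4, s5, s6, s8, s11, s13, s14}.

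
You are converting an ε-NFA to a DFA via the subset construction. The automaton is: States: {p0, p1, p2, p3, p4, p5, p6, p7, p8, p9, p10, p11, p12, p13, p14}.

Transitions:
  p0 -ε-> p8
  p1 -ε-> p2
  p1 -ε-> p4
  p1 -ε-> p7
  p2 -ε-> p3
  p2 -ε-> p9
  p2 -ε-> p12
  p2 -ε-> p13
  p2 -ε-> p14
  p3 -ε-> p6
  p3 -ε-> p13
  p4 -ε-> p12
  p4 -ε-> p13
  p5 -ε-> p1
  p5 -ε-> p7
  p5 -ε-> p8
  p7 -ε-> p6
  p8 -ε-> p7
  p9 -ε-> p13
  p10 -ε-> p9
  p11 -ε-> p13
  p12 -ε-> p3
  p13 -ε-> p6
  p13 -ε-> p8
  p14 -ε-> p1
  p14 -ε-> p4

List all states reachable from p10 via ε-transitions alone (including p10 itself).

Start with {p10}.
From p10 via ε: add p9.
From p9 via ε: add p13.
From p13 via ε: add p6, p8.
From p8 via ε: add p7.
No new states can be added; the closed set is {p6, p7, p8, p9, p10, p13}.

{p6, p7, p8, p9, p10, p13}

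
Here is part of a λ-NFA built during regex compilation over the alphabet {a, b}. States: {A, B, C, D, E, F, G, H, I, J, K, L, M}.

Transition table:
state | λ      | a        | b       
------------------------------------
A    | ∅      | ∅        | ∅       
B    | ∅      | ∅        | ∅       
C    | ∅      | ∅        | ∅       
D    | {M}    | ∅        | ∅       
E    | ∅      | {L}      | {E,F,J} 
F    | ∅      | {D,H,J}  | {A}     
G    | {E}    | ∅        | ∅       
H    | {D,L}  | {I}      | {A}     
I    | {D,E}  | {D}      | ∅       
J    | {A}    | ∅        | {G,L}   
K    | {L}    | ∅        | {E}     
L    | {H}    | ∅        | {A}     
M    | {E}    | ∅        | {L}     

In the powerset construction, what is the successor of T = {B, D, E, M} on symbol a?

{D, E, H, L, M}

E on a → {L}.
No a-transition from B, D, M.
Union after reading a: {L}.
Now take the λ-closure:
From L via λ: add H.
From H via λ: add D.
From D via λ: add M.
From M via λ: add E.
No new states can be added; the closed set is {D, E, H, L, M}.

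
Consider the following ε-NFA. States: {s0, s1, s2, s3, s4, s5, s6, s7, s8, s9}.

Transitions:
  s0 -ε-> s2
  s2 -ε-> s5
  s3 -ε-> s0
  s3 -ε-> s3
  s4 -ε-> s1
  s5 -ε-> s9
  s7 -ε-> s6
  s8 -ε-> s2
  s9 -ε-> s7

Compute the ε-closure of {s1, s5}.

{s1, s5, s6, s7, s9}

Start with {s1, s5}.
From s5 via ε: add s9.
From s9 via ε: add s7.
From s7 via ε: add s6.
No new states can be added; the closed set is {s1, s5, s6, s7, s9}.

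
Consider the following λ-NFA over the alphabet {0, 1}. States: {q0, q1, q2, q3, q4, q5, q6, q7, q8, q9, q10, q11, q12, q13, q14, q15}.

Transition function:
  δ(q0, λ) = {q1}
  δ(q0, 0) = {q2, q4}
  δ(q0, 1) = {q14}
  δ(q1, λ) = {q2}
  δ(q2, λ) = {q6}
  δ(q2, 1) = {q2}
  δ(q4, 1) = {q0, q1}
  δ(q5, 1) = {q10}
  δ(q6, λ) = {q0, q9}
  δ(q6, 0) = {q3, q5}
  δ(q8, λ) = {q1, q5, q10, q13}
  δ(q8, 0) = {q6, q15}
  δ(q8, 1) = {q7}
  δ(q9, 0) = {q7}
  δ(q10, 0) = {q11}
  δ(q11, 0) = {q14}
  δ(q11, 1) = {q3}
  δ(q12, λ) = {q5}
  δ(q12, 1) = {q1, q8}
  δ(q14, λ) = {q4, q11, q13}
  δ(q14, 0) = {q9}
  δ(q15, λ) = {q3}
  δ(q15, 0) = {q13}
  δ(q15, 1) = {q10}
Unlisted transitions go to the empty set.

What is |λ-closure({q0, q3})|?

6

Start with {q0, q3}.
From q0 via λ: add q1.
From q1 via λ: add q2.
From q2 via λ: add q6.
From q6 via λ: add q9.
λ-closure = {q0, q1, q2, q3, q6, q9}, which has 6 states.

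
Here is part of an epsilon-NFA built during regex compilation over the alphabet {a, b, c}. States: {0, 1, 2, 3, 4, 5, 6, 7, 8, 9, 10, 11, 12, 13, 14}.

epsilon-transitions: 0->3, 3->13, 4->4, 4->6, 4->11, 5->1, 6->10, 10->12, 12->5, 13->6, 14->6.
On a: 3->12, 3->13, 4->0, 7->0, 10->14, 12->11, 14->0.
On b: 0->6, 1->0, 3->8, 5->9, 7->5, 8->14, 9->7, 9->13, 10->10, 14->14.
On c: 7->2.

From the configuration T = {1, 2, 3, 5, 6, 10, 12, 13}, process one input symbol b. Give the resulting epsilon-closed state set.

1 on b → {0}.
3 on b → {8}.
5 on b → {9}.
10 on b → {10}.
No b-transition from 2, 6, 12, 13.
Union after reading b: {0, 8, 9, 10}.
Now take the epsilon-closure:
From 0 via epsilon: add 3.
From 10 via epsilon: add 12.
From 3 via epsilon: add 13.
From 12 via epsilon: add 5.
From 5 via epsilon: add 1.
From 13 via epsilon: add 6.
No new states can be added; the closed set is {0, 1, 3, 5, 6, 8, 9, 10, 12, 13}.

{0, 1, 3, 5, 6, 8, 9, 10, 12, 13}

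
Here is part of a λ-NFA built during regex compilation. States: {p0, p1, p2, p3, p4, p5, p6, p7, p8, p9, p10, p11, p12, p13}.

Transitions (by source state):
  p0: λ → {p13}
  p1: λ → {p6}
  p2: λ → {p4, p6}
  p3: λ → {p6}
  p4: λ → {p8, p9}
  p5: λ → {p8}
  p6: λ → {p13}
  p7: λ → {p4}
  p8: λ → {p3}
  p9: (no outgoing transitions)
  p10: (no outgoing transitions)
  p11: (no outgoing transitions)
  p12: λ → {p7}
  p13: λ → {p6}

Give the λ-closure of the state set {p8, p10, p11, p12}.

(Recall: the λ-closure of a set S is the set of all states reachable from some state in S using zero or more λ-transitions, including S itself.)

Start with {p8, p10, p11, p12}.
From p8 via λ: add p3.
From p12 via λ: add p7.
From p3 via λ: add p6.
From p7 via λ: add p4.
From p4 via λ: add p9.
From p6 via λ: add p13.
No new states can be added; the closed set is {p3, p4, p6, p7, p8, p9, p10, p11, p12, p13}.

{p3, p4, p6, p7, p8, p9, p10, p11, p12, p13}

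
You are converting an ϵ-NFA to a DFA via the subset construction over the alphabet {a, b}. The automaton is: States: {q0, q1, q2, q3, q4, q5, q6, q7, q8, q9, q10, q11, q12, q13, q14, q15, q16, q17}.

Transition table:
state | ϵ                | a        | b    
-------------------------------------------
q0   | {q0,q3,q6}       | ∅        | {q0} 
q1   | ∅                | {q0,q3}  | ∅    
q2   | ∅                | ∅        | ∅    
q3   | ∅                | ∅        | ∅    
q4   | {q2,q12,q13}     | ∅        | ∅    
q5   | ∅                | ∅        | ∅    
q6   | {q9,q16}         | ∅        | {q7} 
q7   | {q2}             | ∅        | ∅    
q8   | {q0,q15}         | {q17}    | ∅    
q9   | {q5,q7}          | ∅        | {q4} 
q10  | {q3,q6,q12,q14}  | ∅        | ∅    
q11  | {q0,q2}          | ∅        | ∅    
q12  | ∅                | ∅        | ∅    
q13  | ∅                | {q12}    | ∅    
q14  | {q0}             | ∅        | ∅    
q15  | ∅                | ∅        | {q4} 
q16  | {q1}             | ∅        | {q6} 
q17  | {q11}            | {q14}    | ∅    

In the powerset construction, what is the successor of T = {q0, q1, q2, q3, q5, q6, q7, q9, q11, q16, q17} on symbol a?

{q0, q1, q2, q3, q5, q6, q7, q9, q14, q16}

q1 on a → {q0, q3}.
q17 on a → {q14}.
No a-transition from q0, q2, q3, q5, q6, q7, q9, q11, q16.
Union after reading a: {q0, q3, q14}.
Now take the ϵ-closure:
From q0 via ϵ: add q6.
From q6 via ϵ: add q9, q16.
From q9 via ϵ: add q5, q7.
From q16 via ϵ: add q1.
From q7 via ϵ: add q2.
No new states can be added; the closed set is {q0, q1, q2, q3, q5, q6, q7, q9, q14, q16}.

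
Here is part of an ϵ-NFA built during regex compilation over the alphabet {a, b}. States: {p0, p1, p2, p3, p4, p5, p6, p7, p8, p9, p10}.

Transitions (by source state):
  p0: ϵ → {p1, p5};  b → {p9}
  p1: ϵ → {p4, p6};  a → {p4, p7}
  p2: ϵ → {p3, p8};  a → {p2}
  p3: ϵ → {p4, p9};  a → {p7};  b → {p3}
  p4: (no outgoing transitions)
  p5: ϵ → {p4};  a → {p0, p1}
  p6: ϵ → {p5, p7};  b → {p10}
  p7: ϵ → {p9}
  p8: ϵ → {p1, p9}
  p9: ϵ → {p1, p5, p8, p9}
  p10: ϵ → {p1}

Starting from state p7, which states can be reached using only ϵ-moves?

{p1, p4, p5, p6, p7, p8, p9}

Start with {p7}.
From p7 via ϵ: add p9.
From p9 via ϵ: add p1, p5, p8.
From p1 via ϵ: add p4, p6.
No new states can be added; the closed set is {p1, p4, p5, p6, p7, p8, p9}.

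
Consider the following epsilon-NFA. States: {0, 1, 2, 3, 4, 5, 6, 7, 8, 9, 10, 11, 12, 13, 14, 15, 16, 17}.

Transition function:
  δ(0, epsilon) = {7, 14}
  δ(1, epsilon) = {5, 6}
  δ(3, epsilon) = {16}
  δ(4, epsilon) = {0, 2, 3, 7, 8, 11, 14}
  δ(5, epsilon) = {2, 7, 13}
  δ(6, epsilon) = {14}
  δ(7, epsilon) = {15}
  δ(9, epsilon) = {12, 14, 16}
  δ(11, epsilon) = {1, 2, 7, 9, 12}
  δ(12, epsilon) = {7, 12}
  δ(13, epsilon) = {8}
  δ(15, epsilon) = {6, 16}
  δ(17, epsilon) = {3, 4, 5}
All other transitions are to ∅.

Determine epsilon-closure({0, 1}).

{0, 1, 2, 5, 6, 7, 8, 13, 14, 15, 16}

Start with {0, 1}.
From 0 via epsilon: add 7, 14.
From 1 via epsilon: add 5, 6.
From 5 via epsilon: add 2, 13.
From 7 via epsilon: add 15.
From 13 via epsilon: add 8.
From 15 via epsilon: add 16.
No new states can be added; the closed set is {0, 1, 2, 5, 6, 7, 8, 13, 14, 15, 16}.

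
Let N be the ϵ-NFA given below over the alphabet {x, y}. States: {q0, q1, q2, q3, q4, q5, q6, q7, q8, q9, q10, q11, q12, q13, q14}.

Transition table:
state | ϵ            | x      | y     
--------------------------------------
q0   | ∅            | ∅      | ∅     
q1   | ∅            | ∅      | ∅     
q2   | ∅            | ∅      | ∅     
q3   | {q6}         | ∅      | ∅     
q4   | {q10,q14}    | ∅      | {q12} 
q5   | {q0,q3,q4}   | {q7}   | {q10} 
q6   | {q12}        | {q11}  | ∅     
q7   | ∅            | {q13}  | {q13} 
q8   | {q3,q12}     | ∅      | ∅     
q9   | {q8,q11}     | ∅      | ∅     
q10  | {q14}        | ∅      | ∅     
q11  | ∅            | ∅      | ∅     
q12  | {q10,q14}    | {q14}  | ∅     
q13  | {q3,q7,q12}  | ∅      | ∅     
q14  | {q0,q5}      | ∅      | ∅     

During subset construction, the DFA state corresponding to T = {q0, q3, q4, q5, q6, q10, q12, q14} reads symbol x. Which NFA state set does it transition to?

q5 on x → {q7}.
q6 on x → {q11}.
q12 on x → {q14}.
No x-transition from q0, q3, q4, q10, q14.
Union after reading x: {q7, q11, q14}.
Now take the ϵ-closure:
From q14 via ϵ: add q0, q5.
From q5 via ϵ: add q3, q4.
From q3 via ϵ: add q6.
From q4 via ϵ: add q10.
From q6 via ϵ: add q12.
No new states can be added; the closed set is {q0, q3, q4, q5, q6, q7, q10, q11, q12, q14}.

{q0, q3, q4, q5, q6, q7, q10, q11, q12, q14}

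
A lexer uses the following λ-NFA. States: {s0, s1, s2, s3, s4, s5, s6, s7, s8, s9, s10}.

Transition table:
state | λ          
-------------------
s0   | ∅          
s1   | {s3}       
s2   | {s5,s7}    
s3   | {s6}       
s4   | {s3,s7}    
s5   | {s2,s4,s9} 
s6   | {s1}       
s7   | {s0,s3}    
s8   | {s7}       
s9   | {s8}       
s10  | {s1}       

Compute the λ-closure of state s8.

Start with {s8}.
From s8 via λ: add s7.
From s7 via λ: add s0, s3.
From s3 via λ: add s6.
From s6 via λ: add s1.
No new states can be added; the closed set is {s0, s1, s3, s6, s7, s8}.

{s0, s1, s3, s6, s7, s8}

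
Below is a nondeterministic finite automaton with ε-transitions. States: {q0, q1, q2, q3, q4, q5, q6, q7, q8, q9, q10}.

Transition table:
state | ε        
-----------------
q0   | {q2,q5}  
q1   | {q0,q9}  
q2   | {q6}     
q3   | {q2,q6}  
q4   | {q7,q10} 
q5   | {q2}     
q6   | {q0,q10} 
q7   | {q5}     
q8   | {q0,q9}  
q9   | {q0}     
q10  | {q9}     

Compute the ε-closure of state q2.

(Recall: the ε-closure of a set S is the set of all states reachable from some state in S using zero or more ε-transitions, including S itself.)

{q0, q2, q5, q6, q9, q10}

Start with {q2}.
From q2 via ε: add q6.
From q6 via ε: add q0, q10.
From q0 via ε: add q5.
From q10 via ε: add q9.
No new states can be added; the closed set is {q0, q2, q5, q6, q9, q10}.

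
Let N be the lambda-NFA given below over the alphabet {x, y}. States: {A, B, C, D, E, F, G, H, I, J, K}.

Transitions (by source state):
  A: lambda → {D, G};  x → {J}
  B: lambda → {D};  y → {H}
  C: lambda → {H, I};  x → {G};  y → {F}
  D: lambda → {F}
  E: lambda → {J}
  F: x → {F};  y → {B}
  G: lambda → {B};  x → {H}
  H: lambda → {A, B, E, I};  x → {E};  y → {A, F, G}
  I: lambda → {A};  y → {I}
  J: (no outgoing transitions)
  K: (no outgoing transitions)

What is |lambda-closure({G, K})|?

5

Start with {G, K}.
From G via lambda: add B.
From B via lambda: add D.
From D via lambda: add F.
lambda-closure = {B, D, F, G, K}, which has 5 states.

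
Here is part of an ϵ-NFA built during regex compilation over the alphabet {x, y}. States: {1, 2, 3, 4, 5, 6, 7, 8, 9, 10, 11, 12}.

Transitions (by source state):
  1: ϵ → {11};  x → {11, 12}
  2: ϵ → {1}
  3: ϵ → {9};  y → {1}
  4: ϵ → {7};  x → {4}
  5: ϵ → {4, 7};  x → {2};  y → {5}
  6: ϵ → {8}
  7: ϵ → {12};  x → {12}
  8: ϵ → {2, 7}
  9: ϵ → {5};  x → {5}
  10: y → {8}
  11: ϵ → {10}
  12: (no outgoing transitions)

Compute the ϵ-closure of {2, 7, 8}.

{1, 2, 7, 8, 10, 11, 12}

Start with {2, 7, 8}.
From 2 via ϵ: add 1.
From 7 via ϵ: add 12.
From 1 via ϵ: add 11.
From 11 via ϵ: add 10.
No new states can be added; the closed set is {1, 2, 7, 8, 10, 11, 12}.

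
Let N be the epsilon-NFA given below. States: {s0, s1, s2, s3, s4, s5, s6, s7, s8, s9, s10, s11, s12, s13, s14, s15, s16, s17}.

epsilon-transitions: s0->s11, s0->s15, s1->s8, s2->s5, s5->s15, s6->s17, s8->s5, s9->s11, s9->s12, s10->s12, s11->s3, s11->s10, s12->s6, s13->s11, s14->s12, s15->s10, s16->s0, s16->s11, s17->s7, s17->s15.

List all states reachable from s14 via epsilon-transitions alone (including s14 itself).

Start with {s14}.
From s14 via epsilon: add s12.
From s12 via epsilon: add s6.
From s6 via epsilon: add s17.
From s17 via epsilon: add s7, s15.
From s15 via epsilon: add s10.
No new states can be added; the closed set is {s6, s7, s10, s12, s14, s15, s17}.

{s6, s7, s10, s12, s14, s15, s17}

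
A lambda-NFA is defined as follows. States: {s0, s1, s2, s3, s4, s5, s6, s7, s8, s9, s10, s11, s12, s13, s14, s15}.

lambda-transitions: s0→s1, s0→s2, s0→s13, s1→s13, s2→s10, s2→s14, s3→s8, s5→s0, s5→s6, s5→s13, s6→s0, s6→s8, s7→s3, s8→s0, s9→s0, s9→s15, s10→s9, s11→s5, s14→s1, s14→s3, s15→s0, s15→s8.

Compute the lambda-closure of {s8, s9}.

{s0, s1, s2, s3, s8, s9, s10, s13, s14, s15}

Start with {s8, s9}.
From s8 via lambda: add s0.
From s9 via lambda: add s15.
From s0 via lambda: add s1, s2, s13.
From s2 via lambda: add s10, s14.
From s14 via lambda: add s3.
No new states can be added; the closed set is {s0, s1, s2, s3, s8, s9, s10, s13, s14, s15}.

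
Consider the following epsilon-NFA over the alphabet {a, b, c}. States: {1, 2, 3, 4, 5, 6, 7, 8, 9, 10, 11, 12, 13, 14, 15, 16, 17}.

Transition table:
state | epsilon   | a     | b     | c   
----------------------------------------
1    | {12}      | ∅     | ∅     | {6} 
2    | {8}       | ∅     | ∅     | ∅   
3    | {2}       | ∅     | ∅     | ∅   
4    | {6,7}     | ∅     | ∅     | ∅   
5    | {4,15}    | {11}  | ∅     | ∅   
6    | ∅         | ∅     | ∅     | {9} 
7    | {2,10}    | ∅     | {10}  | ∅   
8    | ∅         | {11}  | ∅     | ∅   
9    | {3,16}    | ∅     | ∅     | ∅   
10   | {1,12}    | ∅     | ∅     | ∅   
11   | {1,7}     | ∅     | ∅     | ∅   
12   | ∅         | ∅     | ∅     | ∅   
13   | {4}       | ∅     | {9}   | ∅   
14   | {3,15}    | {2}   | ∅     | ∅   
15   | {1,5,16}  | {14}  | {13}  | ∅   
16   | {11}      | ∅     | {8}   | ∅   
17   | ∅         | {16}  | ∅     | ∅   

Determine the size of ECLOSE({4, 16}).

Start with {4, 16}.
From 4 via epsilon: add 6, 7.
From 16 via epsilon: add 11.
From 7 via epsilon: add 2, 10.
From 11 via epsilon: add 1.
From 1 via epsilon: add 12.
From 2 via epsilon: add 8.
epsilon-closure = {1, 2, 4, 6, 7, 8, 10, 11, 12, 16}, which has 10 states.

10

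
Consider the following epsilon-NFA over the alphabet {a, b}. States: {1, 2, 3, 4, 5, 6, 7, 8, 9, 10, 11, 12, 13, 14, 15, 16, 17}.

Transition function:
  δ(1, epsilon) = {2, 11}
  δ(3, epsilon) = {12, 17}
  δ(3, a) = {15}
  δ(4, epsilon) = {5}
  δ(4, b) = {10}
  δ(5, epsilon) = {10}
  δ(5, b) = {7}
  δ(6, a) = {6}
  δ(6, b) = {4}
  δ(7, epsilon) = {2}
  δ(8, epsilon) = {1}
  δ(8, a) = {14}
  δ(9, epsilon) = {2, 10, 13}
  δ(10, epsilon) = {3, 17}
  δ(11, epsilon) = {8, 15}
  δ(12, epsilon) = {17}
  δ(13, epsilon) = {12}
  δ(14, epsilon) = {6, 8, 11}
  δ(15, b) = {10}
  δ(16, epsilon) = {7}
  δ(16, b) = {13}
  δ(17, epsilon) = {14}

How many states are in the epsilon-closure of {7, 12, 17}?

10

Start with {7, 12, 17}.
From 7 via epsilon: add 2.
From 17 via epsilon: add 14.
From 14 via epsilon: add 6, 8, 11.
From 8 via epsilon: add 1.
From 11 via epsilon: add 15.
epsilon-closure = {1, 2, 6, 7, 8, 11, 12, 14, 15, 17}, which has 10 states.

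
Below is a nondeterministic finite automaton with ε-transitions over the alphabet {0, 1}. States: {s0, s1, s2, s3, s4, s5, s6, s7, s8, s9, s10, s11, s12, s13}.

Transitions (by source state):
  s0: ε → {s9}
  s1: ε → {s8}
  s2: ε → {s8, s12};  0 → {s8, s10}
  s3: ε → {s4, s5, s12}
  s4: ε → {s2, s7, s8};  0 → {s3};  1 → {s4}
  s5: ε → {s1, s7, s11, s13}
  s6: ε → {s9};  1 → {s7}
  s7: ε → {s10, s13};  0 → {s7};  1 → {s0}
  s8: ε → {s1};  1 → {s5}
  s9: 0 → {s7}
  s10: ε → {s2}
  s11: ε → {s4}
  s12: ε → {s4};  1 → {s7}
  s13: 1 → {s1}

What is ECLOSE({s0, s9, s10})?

Start with {s0, s9, s10}.
From s10 via ε: add s2.
From s2 via ε: add s8, s12.
From s8 via ε: add s1.
From s12 via ε: add s4.
From s4 via ε: add s7.
From s7 via ε: add s13.
No new states can be added; the closed set is {s0, s1, s2, s4, s7, s8, s9, s10, s12, s13}.

{s0, s1, s2, s4, s7, s8, s9, s10, s12, s13}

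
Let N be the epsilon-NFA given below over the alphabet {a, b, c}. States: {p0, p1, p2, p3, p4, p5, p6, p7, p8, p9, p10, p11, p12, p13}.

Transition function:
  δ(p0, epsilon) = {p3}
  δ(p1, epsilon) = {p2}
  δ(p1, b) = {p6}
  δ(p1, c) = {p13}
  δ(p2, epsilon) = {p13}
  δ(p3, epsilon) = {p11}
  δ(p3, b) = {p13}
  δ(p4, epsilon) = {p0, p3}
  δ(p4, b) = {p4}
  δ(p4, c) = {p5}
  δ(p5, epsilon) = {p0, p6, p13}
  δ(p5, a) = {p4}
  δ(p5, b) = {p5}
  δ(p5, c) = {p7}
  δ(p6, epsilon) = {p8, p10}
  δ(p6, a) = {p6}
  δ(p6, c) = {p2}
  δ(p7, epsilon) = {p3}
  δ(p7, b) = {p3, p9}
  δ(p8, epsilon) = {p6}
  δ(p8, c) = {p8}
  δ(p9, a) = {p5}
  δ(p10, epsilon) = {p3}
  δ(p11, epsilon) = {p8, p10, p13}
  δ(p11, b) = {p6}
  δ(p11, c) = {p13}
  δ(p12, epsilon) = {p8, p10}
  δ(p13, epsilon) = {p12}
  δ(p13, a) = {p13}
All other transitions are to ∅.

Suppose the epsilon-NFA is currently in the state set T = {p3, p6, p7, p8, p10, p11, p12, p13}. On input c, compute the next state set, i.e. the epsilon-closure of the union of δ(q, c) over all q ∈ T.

{p2, p3, p6, p8, p10, p11, p12, p13}

p6 on c → {p2}.
p8 on c → {p8}.
p11 on c → {p13}.
No c-transition from p3, p7, p10, p12, p13.
Union after reading c: {p2, p8, p13}.
Now take the epsilon-closure:
From p8 via epsilon: add p6.
From p13 via epsilon: add p12.
From p6 via epsilon: add p10.
From p10 via epsilon: add p3.
From p3 via epsilon: add p11.
No new states can be added; the closed set is {p2, p3, p6, p8, p10, p11, p12, p13}.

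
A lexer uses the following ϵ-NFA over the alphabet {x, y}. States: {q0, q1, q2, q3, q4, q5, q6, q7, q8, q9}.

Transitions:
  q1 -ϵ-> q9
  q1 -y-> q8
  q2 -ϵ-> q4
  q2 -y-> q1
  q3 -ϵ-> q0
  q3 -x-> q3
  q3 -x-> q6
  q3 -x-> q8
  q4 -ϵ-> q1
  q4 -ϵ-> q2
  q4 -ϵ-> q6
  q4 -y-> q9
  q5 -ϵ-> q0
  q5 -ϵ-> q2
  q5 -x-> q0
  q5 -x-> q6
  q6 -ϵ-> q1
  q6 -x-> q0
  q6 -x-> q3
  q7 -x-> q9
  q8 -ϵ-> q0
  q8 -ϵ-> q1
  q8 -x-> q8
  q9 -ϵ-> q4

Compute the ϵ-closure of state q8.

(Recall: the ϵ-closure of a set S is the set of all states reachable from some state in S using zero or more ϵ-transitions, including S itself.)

{q0, q1, q2, q4, q6, q8, q9}

Start with {q8}.
From q8 via ϵ: add q0, q1.
From q1 via ϵ: add q9.
From q9 via ϵ: add q4.
From q4 via ϵ: add q2, q6.
No new states can be added; the closed set is {q0, q1, q2, q4, q6, q8, q9}.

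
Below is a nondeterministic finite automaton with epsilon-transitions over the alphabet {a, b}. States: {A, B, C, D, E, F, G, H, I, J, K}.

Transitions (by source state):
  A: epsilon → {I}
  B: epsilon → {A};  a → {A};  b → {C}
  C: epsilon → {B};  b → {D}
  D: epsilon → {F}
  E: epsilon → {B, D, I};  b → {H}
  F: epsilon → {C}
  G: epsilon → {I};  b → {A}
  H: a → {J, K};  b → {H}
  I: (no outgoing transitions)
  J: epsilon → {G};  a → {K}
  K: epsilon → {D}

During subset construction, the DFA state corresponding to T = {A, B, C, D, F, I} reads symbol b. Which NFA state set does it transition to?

B on b → {C}.
C on b → {D}.
No b-transition from A, D, F, I.
Union after reading b: {C, D}.
Now take the epsilon-closure:
From C via epsilon: add B.
From D via epsilon: add F.
From B via epsilon: add A.
From A via epsilon: add I.
No new states can be added; the closed set is {A, B, C, D, F, I}.

{A, B, C, D, F, I}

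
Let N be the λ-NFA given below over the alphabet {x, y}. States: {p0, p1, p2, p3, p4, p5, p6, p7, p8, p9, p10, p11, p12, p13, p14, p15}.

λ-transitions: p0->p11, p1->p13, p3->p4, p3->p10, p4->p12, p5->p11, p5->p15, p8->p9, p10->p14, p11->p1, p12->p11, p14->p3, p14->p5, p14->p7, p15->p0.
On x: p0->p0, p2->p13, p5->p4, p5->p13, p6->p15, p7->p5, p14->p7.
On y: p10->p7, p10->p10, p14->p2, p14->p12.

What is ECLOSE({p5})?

Start with {p5}.
From p5 via λ: add p11, p15.
From p11 via λ: add p1.
From p15 via λ: add p0.
From p1 via λ: add p13.
No new states can be added; the closed set is {p0, p1, p5, p11, p13, p15}.

{p0, p1, p5, p11, p13, p15}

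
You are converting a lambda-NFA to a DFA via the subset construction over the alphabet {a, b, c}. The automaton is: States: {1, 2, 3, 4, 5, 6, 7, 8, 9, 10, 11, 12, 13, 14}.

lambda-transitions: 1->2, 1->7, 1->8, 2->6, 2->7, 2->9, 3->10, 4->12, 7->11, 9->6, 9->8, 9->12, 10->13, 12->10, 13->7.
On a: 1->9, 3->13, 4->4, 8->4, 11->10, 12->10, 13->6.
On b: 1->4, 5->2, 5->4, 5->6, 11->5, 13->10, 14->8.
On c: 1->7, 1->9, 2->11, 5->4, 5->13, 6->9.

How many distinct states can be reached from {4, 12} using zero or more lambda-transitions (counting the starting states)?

Start with {4, 12}.
From 12 via lambda: add 10.
From 10 via lambda: add 13.
From 13 via lambda: add 7.
From 7 via lambda: add 11.
lambda-closure = {4, 7, 10, 11, 12, 13}, which has 6 states.

6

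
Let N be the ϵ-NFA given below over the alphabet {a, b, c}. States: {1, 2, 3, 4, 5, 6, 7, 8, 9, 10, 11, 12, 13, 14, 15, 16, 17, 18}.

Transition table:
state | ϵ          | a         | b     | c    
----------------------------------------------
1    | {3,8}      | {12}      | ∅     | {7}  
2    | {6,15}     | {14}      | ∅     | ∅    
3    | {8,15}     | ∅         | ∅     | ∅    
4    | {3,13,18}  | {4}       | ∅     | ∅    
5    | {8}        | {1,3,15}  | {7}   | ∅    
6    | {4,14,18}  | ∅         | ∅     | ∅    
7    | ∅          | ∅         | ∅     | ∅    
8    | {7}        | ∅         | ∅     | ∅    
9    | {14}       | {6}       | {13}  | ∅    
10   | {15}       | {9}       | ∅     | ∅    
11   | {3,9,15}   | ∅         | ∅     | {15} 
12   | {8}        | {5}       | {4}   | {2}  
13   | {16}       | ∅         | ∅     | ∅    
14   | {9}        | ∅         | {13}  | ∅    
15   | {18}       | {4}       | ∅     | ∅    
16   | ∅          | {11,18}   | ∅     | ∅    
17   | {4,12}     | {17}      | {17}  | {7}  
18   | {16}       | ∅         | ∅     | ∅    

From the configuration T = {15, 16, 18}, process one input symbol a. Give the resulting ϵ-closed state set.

15 on a → {4}.
16 on a → {11, 18}.
No a-transition from 18.
Union after reading a: {4, 11, 18}.
Now take the ϵ-closure:
From 4 via ϵ: add 3, 13.
From 11 via ϵ: add 9, 15.
From 18 via ϵ: add 16.
From 3 via ϵ: add 8.
From 9 via ϵ: add 14.
From 8 via ϵ: add 7.
No new states can be added; the closed set is {3, 4, 7, 8, 9, 11, 13, 14, 15, 16, 18}.

{3, 4, 7, 8, 9, 11, 13, 14, 15, 16, 18}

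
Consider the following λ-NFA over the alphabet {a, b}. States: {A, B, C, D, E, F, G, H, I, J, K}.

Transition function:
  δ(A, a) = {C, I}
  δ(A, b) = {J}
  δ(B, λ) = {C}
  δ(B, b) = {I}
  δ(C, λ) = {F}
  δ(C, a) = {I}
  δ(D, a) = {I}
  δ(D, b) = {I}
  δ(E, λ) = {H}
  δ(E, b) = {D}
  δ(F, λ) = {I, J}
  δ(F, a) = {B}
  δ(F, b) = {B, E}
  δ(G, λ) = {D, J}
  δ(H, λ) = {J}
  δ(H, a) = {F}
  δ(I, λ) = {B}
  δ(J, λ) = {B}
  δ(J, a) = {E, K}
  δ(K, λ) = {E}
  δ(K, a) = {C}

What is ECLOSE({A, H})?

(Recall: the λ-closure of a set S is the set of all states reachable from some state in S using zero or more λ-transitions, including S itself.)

Start with {A, H}.
From H via λ: add J.
From J via λ: add B.
From B via λ: add C.
From C via λ: add F.
From F via λ: add I.
No new states can be added; the closed set is {A, B, C, F, H, I, J}.

{A, B, C, F, H, I, J}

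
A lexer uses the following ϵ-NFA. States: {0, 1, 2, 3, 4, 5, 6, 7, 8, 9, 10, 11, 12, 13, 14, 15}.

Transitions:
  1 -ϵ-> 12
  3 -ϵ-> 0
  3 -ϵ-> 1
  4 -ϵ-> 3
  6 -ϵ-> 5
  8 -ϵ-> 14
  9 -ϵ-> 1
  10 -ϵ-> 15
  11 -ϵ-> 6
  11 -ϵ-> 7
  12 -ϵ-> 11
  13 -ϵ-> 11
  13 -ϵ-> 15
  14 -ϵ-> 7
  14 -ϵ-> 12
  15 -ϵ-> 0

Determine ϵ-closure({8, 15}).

Start with {8, 15}.
From 8 via ϵ: add 14.
From 15 via ϵ: add 0.
From 14 via ϵ: add 7, 12.
From 12 via ϵ: add 11.
From 11 via ϵ: add 6.
From 6 via ϵ: add 5.
No new states can be added; the closed set is {0, 5, 6, 7, 8, 11, 12, 14, 15}.

{0, 5, 6, 7, 8, 11, 12, 14, 15}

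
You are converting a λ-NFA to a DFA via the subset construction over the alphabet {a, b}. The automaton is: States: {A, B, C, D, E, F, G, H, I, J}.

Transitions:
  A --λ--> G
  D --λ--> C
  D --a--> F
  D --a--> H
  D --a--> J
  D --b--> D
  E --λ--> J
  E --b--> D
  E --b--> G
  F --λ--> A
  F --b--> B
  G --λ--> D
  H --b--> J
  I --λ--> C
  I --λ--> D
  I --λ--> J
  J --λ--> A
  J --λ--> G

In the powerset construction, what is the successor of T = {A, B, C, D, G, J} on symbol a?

D on a → {F, H, J}.
No a-transition from A, B, C, G, J.
Union after reading a: {F, H, J}.
Now take the λ-closure:
From F via λ: add A.
From J via λ: add G.
From G via λ: add D.
From D via λ: add C.
No new states can be added; the closed set is {A, C, D, F, G, H, J}.

{A, C, D, F, G, H, J}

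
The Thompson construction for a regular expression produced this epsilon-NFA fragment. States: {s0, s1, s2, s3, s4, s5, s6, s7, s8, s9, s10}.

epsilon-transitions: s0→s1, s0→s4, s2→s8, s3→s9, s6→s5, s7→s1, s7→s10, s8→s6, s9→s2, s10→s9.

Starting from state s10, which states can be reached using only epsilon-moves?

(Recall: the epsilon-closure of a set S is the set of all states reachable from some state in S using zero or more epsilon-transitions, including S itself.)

Start with {s10}.
From s10 via epsilon: add s9.
From s9 via epsilon: add s2.
From s2 via epsilon: add s8.
From s8 via epsilon: add s6.
From s6 via epsilon: add s5.
No new states can be added; the closed set is {s2, s5, s6, s8, s9, s10}.

{s2, s5, s6, s8, s9, s10}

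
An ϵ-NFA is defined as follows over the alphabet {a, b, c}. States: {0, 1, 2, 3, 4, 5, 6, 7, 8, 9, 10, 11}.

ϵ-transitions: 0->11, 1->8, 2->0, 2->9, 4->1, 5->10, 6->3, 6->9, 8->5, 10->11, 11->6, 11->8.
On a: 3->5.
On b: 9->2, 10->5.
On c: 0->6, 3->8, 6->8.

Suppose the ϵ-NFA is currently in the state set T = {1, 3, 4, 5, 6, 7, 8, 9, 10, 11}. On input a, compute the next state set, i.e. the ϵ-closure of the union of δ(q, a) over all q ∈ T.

{3, 5, 6, 8, 9, 10, 11}

3 on a → {5}.
No a-transition from 1, 4, 5, 6, 7, 8, 9, 10, 11.
Union after reading a: {5}.
Now take the ϵ-closure:
From 5 via ϵ: add 10.
From 10 via ϵ: add 11.
From 11 via ϵ: add 6, 8.
From 6 via ϵ: add 3, 9.
No new states can be added; the closed set is {3, 5, 6, 8, 9, 10, 11}.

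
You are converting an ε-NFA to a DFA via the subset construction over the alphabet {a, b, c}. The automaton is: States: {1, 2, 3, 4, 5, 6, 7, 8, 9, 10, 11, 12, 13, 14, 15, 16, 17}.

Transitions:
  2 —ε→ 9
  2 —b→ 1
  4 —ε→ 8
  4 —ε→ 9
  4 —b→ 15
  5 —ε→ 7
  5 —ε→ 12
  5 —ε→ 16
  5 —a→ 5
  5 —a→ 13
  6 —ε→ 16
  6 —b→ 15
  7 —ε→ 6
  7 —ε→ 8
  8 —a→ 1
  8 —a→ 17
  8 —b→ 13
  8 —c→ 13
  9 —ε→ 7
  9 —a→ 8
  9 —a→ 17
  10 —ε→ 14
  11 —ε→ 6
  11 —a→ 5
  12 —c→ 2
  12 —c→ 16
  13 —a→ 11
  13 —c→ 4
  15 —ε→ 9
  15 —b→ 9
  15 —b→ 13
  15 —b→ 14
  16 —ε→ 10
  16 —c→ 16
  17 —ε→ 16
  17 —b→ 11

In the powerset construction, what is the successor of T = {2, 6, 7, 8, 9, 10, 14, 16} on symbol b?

2 on b → {1}.
6 on b → {15}.
8 on b → {13}.
No b-transition from 7, 9, 10, 14, 16.
Union after reading b: {1, 13, 15}.
Now take the ε-closure:
From 15 via ε: add 9.
From 9 via ε: add 7.
From 7 via ε: add 6, 8.
From 6 via ε: add 16.
From 16 via ε: add 10.
From 10 via ε: add 14.
No new states can be added; the closed set is {1, 6, 7, 8, 9, 10, 13, 14, 15, 16}.

{1, 6, 7, 8, 9, 10, 13, 14, 15, 16}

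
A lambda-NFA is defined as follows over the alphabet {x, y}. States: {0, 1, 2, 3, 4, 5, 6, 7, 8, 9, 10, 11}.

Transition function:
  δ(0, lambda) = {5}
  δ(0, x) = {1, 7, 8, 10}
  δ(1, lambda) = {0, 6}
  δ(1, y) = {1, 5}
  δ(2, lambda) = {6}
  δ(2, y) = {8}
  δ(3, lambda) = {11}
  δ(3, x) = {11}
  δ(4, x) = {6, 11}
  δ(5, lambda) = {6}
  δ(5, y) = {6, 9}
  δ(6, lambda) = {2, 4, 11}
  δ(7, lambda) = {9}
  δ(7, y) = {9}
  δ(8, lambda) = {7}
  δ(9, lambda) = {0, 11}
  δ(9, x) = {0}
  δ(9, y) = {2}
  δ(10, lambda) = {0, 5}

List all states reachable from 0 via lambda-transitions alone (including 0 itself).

Start with {0}.
From 0 via lambda: add 5.
From 5 via lambda: add 6.
From 6 via lambda: add 2, 4, 11.
No new states can be added; the closed set is {0, 2, 4, 5, 6, 11}.

{0, 2, 4, 5, 6, 11}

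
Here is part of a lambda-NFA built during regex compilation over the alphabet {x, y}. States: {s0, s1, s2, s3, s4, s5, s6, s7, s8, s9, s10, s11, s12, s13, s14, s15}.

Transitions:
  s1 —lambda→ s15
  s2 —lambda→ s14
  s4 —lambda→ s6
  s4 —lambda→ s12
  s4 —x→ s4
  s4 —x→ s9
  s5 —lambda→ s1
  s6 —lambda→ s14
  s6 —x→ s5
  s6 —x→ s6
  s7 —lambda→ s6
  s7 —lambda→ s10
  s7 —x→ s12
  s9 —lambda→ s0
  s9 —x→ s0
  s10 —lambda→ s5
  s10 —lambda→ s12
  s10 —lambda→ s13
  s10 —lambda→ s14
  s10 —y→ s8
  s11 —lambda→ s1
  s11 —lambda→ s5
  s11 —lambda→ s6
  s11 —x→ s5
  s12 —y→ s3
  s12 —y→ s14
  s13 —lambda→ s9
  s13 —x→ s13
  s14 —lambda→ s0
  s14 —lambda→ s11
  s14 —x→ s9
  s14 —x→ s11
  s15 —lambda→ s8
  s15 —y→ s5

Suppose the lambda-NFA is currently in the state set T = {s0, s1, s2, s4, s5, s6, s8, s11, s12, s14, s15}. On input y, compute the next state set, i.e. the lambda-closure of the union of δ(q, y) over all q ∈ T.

s12 on y → {s3, s14}.
s15 on y → {s5}.
No y-transition from s0, s1, s2, s4, s5, s6, s8, s11, s14.
Union after reading y: {s3, s5, s14}.
Now take the lambda-closure:
From s5 via lambda: add s1.
From s14 via lambda: add s0, s11.
From s1 via lambda: add s15.
From s11 via lambda: add s6.
From s15 via lambda: add s8.
No new states can be added; the closed set is {s0, s1, s3, s5, s6, s8, s11, s14, s15}.

{s0, s1, s3, s5, s6, s8, s11, s14, s15}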